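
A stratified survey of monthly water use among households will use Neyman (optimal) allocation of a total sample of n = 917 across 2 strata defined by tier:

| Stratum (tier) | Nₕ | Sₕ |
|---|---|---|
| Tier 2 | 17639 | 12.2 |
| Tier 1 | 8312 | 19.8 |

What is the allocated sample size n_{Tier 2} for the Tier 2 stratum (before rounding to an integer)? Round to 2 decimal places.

519.61

Neyman allocation: nₕ = n·NₕSₕ / Σⱼ NⱼSⱼ.
Σ NⱼSⱼ = 17639·12.2 + 8312·19.8 = 379773.4.
n_{Tier 2} = 917·17639·12.2 / 379773.4 = 519.61.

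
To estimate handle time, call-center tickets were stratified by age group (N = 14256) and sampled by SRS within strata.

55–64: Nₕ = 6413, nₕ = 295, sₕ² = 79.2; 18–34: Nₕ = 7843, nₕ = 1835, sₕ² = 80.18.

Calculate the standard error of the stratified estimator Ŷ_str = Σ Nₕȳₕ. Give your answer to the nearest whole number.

3549

Var(Ŷ_str) = Σₕ Nₕ²(1 − fₕ)sₕ²/nₕ.
55–64: 6413²·(1 − 295/6413)·79.2/295 = 1.0533529 × 10^7.
18–34: 7843²·(1 − 1835/7843)·80.18/1835 = 2.0589326 × 10^6.
Sum = 1.2592462 × 10^7.
SE = √(1.2592462 × 10^7) = 3549.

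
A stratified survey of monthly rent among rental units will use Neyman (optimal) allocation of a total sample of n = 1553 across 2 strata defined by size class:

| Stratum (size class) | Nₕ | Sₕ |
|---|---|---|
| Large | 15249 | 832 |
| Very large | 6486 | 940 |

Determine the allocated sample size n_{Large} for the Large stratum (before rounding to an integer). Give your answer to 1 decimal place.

Neyman allocation: nₕ = n·NₕSₕ / Σⱼ NⱼSⱼ.
Σ NⱼSⱼ = 15249·832 + 6486·940 = 1.8784008 × 10^7.
n_{Large} = 1553·15249·832 / (1.8784008 × 10^7) = 1048.9.

1048.9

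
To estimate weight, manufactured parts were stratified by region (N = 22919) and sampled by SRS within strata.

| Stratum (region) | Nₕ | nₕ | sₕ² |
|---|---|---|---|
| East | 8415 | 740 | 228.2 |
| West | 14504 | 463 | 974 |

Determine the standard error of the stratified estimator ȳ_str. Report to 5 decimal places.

Var(ȳ_str) = Σₕ Wₕ²(1 − fₕ)sₕ²/nₕ with Wₕ = Nₕ/N, N = 22919.
East: Wₕ = 0.36716262; term = 0.36716262²·(1 − 0.08793821)·228.2/740 = 0.037916225.
West: Wₕ = 0.63283738; term = 0.63283738²·(1 − 0.03192223)·974/463 = 0.81559108.
Sum = 0.85350731.
SE = √(0.85350731) = 0.92385.

0.92385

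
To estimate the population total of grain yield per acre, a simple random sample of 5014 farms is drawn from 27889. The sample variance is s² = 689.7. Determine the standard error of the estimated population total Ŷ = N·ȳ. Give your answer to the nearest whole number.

Var(Ŷ) = N²·Var(ȳ) = N²·(1 − n/N)·s²/n.
f = 5014/27889 = 0.17978414; Var(ȳ) = 0.82021586·689.7/5014 = 0.11282467.
Var(Ŷ) = 27889² · 0.11282467 = 8.7754613 × 10^7.
SE(Ŷ) = √(8.7754613 × 10^7) = 9368.

9368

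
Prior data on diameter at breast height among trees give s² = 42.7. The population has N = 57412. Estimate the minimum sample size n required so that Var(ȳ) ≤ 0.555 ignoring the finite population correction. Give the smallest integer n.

Without fpc, n₀ = s²/D = 42.7/0.555 = 76.9369.
Rounding up, n = 77.

77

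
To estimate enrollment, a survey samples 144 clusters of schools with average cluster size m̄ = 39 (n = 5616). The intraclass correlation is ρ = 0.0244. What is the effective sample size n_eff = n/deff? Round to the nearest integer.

2914

deff = 1 + (39 − 1)·0.0244 = 1 + 0.9272 = 1.9272.
n_eff = 5616 / 1.9272 = 2914.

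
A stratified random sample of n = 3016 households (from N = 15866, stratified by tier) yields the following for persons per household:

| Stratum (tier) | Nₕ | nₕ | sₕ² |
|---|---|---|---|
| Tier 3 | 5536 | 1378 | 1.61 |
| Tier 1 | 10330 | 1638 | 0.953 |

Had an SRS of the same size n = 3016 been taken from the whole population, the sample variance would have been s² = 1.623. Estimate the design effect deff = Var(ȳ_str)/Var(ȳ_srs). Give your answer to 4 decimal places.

Var(ȳ_str) = Σ Wₕ²(1−fₕ)sₕ²/nₕ with Wₕ = Nₕ/15866:
  Tier 3: (5536/15866)²·(1−1378/5536)·1.61/1378 = 1.0683716 × 10^-4
  Tier 1: (10330/15866)²·(1−1638/10330)·0.953/1638 = 2.07522 × 10^-4
  → Var(ȳ_str) = 3.1435916 × 10^-4.
Var(ȳ_srs) = (1 − 3016/15866)·1.623/3016 = 4.3583576 × 10^-4.
deff = (3.1435916 × 10^-4) / (4.3583576 × 10^-4) = 0.7213.

0.7213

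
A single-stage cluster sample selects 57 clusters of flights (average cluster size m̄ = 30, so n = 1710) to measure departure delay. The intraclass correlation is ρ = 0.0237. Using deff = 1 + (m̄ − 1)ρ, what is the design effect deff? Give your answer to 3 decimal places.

deff = 1 + (30 − 1)·0.0237 = 1 + 0.6873 = 1.6873.

1.687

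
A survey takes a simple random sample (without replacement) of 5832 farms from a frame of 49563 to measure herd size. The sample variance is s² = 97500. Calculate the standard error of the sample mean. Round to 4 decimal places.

3.8407

Under SRS without replacement, Var(ȳ) = (1 − f)·s²/n with f = n/N = 5832/49563 = 0.11766842.
Var(ȳ) = (1 − 0.11766842)·97500/5832 = 0.88233158·16.718107 = 14.750914.
SE(ȳ) = √(14.750914) = 3.8407.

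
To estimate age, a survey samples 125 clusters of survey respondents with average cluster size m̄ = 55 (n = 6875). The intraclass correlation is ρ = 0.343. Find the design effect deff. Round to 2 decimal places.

19.52

deff = 1 + (55 − 1)·0.343 = 1 + 18.522 = 19.522.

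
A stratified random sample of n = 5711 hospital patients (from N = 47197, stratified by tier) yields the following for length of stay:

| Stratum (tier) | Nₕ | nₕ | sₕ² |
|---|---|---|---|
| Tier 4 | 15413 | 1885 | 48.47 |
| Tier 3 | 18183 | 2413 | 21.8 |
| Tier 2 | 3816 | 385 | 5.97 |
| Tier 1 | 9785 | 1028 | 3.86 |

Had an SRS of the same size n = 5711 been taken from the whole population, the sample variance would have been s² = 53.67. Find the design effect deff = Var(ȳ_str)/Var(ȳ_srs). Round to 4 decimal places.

Var(ȳ_str) = Σ Wₕ²(1−fₕ)sₕ²/nₕ with Wₕ = Nₕ/47197:
  Tier 4: (15413/47197)²·(1−1885/15413)·48.47/1885 = 0.0024068756
  Tier 3: (18183/47197)²·(1−2413/18183)·21.8/2413 = 0.0011629676
  Tier 2: (3816/47197)²·(1−385/3816)·5.97/385 = 9.1141023 × 10^-5
  Tier 1: (9785/47197)²·(1−1028/9785)·3.86/1028 = 1.4443804 × 10^-4
  → Var(ȳ_str) = 0.0038054223.
Var(ȳ_srs) = (1 − 5711/47197)·53.67/5711 = 0.0082605051.
deff = 0.0038054223 / 0.0082605051 = 0.4607.

0.4607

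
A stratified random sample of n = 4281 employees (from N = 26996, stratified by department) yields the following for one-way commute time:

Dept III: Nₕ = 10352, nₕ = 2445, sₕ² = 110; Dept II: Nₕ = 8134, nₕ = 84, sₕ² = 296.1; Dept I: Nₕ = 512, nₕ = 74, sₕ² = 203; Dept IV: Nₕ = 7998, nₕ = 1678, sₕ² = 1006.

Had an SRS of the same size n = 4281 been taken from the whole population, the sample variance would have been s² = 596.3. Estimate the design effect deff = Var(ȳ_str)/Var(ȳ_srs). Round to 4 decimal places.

Var(ȳ_str) = Σ Wₕ²(1−fₕ)sₕ²/nₕ with Wₕ = Nₕ/26996:
  Dept III: (10352/26996)²·(1−2445/10352)·110/2445 = 0.0050530196
  Dept II: (8134/26996)²·(1−84/8134)·296.1/84 = 0.31670895
  Dept I: (512/26996)²·(1−74/512)·203/74 = 8.4413042 × 10^-4
  Dept IV: (7998/26996)²·(1−1678/7998)·1006/1678 = 0.041582028
  → Var(ȳ_str) = 0.36418813.
Var(ȳ_srs) = (1 − 4281/26996)·596.3/4281 = 0.11720143.
deff = 0.36418813 / 0.11720143 = 3.1074.

3.1074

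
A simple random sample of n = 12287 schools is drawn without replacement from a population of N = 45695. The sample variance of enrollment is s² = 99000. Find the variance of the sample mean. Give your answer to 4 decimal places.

5.8908

Under SRS without replacement, Var(ȳ) = (1 − f)·s²/n with f = n/N = 12287/45695 = 0.26889156.
Var(ȳ) = (1 − 0.26889156)·99000/12287 = 0.73110844·8.0572963 = 5.8907573.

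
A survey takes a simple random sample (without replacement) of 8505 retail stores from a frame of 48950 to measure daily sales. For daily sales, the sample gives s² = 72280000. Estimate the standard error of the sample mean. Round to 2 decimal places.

Under SRS without replacement, Var(ȳ) = (1 − f)·s²/n with f = n/N = 8505/48950 = 0.17374872.
Var(ȳ) = (1 − 0.17374872)·72280000/8505 = 0.82625128·8498.5303 = 7021.9215.
SE(ȳ) = √(7021.9215) = 83.80.

83.80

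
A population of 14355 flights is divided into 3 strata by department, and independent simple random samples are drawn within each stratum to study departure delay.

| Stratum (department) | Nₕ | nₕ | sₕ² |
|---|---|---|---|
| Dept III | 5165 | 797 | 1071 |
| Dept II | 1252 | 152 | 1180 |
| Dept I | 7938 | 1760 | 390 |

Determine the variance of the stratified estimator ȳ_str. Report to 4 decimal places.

Var(ȳ_str) = Σₕ Wₕ²(1 − fₕ)sₕ²/nₕ with Wₕ = Nₕ/N, N = 14355.
Dept III: Wₕ = 0.35980495; term = 0.35980495²·(1 − 0.15430784)·1071/797 = 0.14712203.
Dept II: Wₕ = 0.08721700; term = 0.08721700²·(1 − 0.12140575)·1180/152 = 0.051883473.
Dept I: Wₕ = 0.55297806; term = 0.55297806²·(1 − 0.22171832)·390/1760 = 0.052735679.
Sum = 0.25174118.

0.2517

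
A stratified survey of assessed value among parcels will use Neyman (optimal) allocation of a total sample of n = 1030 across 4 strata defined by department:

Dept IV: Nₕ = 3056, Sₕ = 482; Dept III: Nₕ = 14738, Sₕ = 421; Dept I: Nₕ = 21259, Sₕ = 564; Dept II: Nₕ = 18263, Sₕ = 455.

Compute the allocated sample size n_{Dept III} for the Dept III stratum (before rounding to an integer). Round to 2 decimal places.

Neyman allocation: nₕ = n·NₕSₕ / Σⱼ NⱼSⱼ.
Σ NⱼSⱼ = 3056·482 + 14738·421 + 21259·564 + 18263·455 = 2.7977431 × 10^7.
n_{Dept III} = 1030·14738·421 / (2.7977431 × 10^7) = 228.43.

228.43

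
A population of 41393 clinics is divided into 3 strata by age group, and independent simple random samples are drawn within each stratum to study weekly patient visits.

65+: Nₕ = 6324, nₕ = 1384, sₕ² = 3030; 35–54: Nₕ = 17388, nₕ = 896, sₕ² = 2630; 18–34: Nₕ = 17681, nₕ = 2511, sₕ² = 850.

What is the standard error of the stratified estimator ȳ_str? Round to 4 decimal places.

Var(ȳ_str) = Σₕ Wₕ²(1 − fₕ)sₕ²/nₕ with Wₕ = Nₕ/N, N = 41393.
65+: Wₕ = 0.15277946; term = 0.15277946²·(1 − 0.21884883)·3030/1384 = 0.039918254.
35–54: Wₕ = 0.42007103; term = 0.42007103²·(1 − 0.05152979)·2630/896 = 0.49126621.
18–34: Wₕ = 0.42714952; term = 0.42714952²·(1 − 0.14201685)·850/2511 = 0.052992061.
Sum = 0.58417653.
SE = √(0.58417653) = 0.7643.

0.7643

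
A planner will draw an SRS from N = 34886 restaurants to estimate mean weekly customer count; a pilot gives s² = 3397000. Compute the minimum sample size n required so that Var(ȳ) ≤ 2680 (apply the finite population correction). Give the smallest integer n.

1224

Without fpc, n₀ = s²/D = 3397000/2680 = 1267.5373.
With fpc, (1 − n/N)·s²/n ≤ D requires n ≥ n₀/(1 + n₀/N) = 1267.5373/(1 + 1267.5373/34886) = 1223.0976.
Rounding up, n = 1224.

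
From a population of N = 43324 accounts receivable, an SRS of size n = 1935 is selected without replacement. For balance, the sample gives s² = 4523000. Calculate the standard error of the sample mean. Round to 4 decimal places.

Under SRS without replacement, Var(ȳ) = (1 − f)·s²/n with f = n/N = 1935/43324 = 0.04466347.
Var(ȳ) = (1 − 0.04466347)·4523000/1935 = 0.95533653·2337.4677 = 2233.0683.
SE(ȳ) = √(2233.0683) = 47.2554.

47.2554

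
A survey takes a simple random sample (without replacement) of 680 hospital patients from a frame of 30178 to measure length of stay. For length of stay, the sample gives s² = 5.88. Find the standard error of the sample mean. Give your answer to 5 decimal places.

0.09194

Under SRS without replacement, Var(ȳ) = (1 − f)·s²/n with f = n/N = 680/30178 = 0.02253297.
Var(ȳ) = (1 − 0.02253297)·5.88/680 = 0.97746703·0.0086470588 = 0.0084522149.
SE(ȳ) = √(0.0084522149) = 0.09194.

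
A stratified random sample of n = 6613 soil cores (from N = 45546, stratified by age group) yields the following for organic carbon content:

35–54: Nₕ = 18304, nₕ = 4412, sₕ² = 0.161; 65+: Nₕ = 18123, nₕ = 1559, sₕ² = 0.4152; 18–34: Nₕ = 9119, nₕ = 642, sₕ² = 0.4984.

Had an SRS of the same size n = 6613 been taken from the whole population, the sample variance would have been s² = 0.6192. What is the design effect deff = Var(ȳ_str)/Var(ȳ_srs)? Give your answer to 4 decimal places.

0.8988

Var(ȳ_str) = Σ Wₕ²(1−fₕ)sₕ²/nₕ with Wₕ = Nₕ/45546:
  35–54: (18304/45546)²·(1−4412/18304)·0.161/4412 = 4.4730183 × 10^-6
  65+: (18123/45546)²·(1−1559/18123)·0.4152/1559 = 3.8539498 × 10^-5
  18–34: (9119/45546)²·(1−642/9119)·0.4984/642 = 2.89289 × 10^-5
  → Var(ȳ_str) = 7.1941416 × 10^-5.
Var(ȳ_srs) = (1 − 6613/45546)·0.6192/6613 = 8.0038705 × 10^-5.
deff = (7.1941416 × 10^-5) / (8.0038705 × 10^-5) = 0.8988.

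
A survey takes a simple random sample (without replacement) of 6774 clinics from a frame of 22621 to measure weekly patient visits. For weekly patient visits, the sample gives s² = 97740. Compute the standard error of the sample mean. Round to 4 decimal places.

Under SRS without replacement, Var(ȳ) = (1 − f)·s²/n with f = n/N = 6774/22621 = 0.29945626.
Var(ȳ) = (1 − 0.29945626)·97740/6774 = 0.70054374·14.428698 = 10.107934.
SE(ȳ) = √(10.107934) = 3.1793.

3.1793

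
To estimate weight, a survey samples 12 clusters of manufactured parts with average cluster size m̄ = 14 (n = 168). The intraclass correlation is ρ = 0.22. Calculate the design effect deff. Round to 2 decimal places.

3.86

deff = 1 + (14 − 1)·0.22 = 1 + 2.86 = 3.86.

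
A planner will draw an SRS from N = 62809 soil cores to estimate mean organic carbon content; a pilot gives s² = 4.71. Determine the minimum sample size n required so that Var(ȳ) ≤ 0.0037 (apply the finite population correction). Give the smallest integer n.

1248

Without fpc, n₀ = s²/D = 4.71/0.0037 = 1272.9730.
With fpc, (1 − n/N)·s²/n ≤ D requires n ≥ n₀/(1 + n₀/N) = 1272.9730/(1 + 1272.9730/62809) = 1247.6857.
Rounding up, n = 1248.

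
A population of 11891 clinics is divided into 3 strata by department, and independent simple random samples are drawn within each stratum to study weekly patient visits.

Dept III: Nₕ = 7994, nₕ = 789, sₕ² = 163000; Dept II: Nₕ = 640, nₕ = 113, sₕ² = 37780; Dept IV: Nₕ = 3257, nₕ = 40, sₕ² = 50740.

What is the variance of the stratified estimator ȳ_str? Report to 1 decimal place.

Var(ȳ_str) = Σₕ Wₕ²(1 − fₕ)sₕ²/nₕ with Wₕ = Nₕ/N, N = 11891.
Dept III: Wₕ = 0.67227315; term = 0.67227315²·(1 − 0.09869902)·163000/789 = 84.153459.
Dept II: Wₕ = 0.05382222; term = 0.05382222²·(1 − 0.17656250)·37780/113 = 0.79751221.
Dept IV: Wₕ = 0.27390463; term = 0.27390463²·(1 − 0.01228124)·50740/40 = 93.998848.
Sum = 178.94982.

178.9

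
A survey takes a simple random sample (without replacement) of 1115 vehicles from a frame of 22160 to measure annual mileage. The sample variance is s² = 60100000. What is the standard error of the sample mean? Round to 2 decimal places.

226.25

Under SRS without replacement, Var(ȳ) = (1 − f)·s²/n with f = n/N = 1115/22160 = 0.05031588.
Var(ȳ) = (1 − 0.05031588)·60100000/1115 = 0.94968412·53901.345 = 51189.251.
SE(ȳ) = √(51189.251) = 226.25.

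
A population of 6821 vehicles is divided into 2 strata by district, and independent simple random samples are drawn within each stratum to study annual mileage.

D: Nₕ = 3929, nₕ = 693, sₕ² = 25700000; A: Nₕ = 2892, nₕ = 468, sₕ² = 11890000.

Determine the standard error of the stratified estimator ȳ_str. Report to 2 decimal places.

Var(ȳ_str) = Σₕ Wₕ²(1 − fₕ)sₕ²/nₕ with Wₕ = Nₕ/N, N = 6821.
D: Wₕ = 0.57601525; term = 0.57601525²·(1 − 0.17638076)·25700000/693 = 10134.313.
A: Wₕ = 0.42398475; term = 0.42398475²·(1 − 0.16182573)·11890000/468 = 3827.9901.
Sum = 13962.303.
SE = √(13962.303) = 118.16.

118.16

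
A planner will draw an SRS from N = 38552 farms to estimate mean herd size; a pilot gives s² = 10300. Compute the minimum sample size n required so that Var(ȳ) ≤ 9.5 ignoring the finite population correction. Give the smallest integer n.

Without fpc, n₀ = s²/D = 10300/9.5 = 1084.2105.
Rounding up, n = 1085.

1085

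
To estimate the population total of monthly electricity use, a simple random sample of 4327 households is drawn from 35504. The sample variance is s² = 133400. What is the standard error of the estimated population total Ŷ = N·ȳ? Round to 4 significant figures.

184700

Var(Ŷ) = N²·Var(ȳ) = N²·(1 − n/N)·s²/n.
f = 4327/35504 = 0.12187359; Var(ȳ) = 0.87812641·133400/4327 = 27.072351.
Var(Ŷ) = 35504² · 27.072351 = 3.4125619 × 10^10.
SE(Ŷ) = √(3.4125619 × 10^10) = 184700.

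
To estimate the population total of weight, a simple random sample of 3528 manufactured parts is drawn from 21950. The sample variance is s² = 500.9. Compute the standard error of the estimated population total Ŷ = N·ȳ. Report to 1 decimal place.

Var(Ŷ) = N²·Var(ȳ) = N²·(1 − n/N)·s²/n.
f = 3528/21950 = 0.16072893; Var(ȳ) = 0.83927107·500.9/3528 = 0.11915841.
Var(Ŷ) = 21950² · 0.11915841 = 5.741082 × 10^7.
SE(Ŷ) = √(5.741082 × 10^7) = 7577.0.

7577.0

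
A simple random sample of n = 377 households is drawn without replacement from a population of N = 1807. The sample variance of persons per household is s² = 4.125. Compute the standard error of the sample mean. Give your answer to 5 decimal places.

Under SRS without replacement, Var(ȳ) = (1 − f)·s²/n with f = n/N = 377/1807 = 0.20863309.
Var(ȳ) = (1 − 0.20863309)·4.125/377 = 0.79136691·0.010941645 = 0.0086588554.
SE(ȳ) = √(0.0086588554) = 0.09305.

0.09305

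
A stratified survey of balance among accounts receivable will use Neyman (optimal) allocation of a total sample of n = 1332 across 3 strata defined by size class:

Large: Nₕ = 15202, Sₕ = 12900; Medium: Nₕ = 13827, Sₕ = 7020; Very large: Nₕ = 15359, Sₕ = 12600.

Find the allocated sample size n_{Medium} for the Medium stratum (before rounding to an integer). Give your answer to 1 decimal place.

Neyman allocation: nₕ = n·NₕSₕ / Σⱼ NⱼSⱼ.
Σ NⱼSⱼ = 15202·12900 + 13827·7020 + 15359·12600 = 4.8669474 × 10^8.
n_{Medium} = 1332·13827·7020 / (4.8669474 × 10^8) = 265.7.

265.7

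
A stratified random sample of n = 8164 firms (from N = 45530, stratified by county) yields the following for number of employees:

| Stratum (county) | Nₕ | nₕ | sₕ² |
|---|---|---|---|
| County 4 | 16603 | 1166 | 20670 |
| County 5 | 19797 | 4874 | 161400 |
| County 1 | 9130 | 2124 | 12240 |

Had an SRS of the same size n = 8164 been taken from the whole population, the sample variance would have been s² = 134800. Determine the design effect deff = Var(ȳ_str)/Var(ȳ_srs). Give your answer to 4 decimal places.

0.5231

Var(ȳ_str) = Σ Wₕ²(1−fₕ)sₕ²/nₕ with Wₕ = Nₕ/45530:
  County 4: (16603/45530)²·(1−1166/16603)·20670/1166 = 2.1917756
  County 5: (19797/45530)²·(1−4874/19797)·161400/4874 = 4.719307
  County 1: (9130/45530)²·(1−2124/9130)·12240/2124 = 0.17781669
  → Var(ȳ_str) = 7.0888993.
Var(ȳ_srs) = (1 − 8164/45530)·134800/8164 = 13.550829.
deff = 7.0888993 / 13.550829 = 0.5231.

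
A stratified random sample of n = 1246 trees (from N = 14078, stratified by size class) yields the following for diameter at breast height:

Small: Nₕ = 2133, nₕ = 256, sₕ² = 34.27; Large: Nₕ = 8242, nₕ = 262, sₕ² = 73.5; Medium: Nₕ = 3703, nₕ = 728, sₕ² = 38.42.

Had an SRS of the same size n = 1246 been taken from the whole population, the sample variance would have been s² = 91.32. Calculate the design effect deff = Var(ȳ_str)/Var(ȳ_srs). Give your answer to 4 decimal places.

1.4780

Var(ȳ_str) = Σ Wₕ²(1−fₕ)sₕ²/nₕ with Wₕ = Nₕ/14078:
  Small: (2133/14078)²·(1−256/2133)·34.27/256 = 0.0027042532
  Large: (8242/14078)²·(1−262/8242)·73.5/262 = 0.093097845
  Medium: (3703/14078)²·(1−728/3703)·38.42/728 = 0.0029334909
  → Var(ȳ_str) = 0.098735589.
Var(ȳ_srs) = (1 − 1246/14078)·91.32/1246 = 0.066803813.
deff = 0.098735589 / 0.066803813 = 1.4780.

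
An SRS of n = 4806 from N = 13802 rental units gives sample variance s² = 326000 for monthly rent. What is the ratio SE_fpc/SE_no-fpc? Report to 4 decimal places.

0.8073

f = n/N = 4806/13802 = 0.34821040.
SE_no-fpc = √(s²/n) = 8.236011; SE_fpc = √((1−f)s²/n) = 6.6492189.
Ratio = √(1−f) = 0.80733487.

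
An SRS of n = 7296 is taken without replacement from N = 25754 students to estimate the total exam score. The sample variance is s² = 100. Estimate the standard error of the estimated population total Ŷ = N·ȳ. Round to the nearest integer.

Var(Ŷ) = N²·Var(ȳ) = N²·(1 − n/N)·s²/n.
f = 7296/25754 = 0.28329580; Var(ȳ) = 0.71670420·100/7296 = 0.0098232484.
Var(Ŷ) = 25754² · 0.0098232484 = 6.5154514 × 10^6.
SE(Ŷ) = √(6.5154514 × 10^6) = 2553.

2553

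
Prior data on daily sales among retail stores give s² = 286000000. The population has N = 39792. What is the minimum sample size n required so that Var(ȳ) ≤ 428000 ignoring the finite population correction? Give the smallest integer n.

669

Without fpc, n₀ = s²/D = 286000000/428000 = 668.2243.
Rounding up, n = 669.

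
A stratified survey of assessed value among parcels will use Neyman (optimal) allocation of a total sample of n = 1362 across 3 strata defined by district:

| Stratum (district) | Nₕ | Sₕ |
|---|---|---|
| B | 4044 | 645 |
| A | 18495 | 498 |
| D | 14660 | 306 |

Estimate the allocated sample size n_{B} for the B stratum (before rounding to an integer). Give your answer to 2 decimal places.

217.89

Neyman allocation: nₕ = n·NₕSₕ / Σⱼ NⱼSⱼ.
Σ NⱼSⱼ = 4044·645 + 18495·498 + 14660·306 = 1.630485 × 10^7.
n_{B} = 1362·4044·645 / (1.630485 × 10^7) = 217.89.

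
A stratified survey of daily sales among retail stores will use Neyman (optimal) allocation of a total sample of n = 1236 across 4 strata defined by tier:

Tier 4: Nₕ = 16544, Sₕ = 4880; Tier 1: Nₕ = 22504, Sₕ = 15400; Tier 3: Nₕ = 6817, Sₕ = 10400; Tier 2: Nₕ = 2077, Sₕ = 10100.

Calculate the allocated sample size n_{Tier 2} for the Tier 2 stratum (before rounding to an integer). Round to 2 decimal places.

Neyman allocation: nₕ = n·NₕSₕ / Σⱼ NⱼSⱼ.
Σ NⱼSⱼ = 16544·4880 + 22504·15400 + 6817·10400 + 2077·10100 = 5.1917082 × 10^8.
n_{Tier 2} = 1236·2077·10100 / (5.1917082 × 10^8) = 49.94.

49.94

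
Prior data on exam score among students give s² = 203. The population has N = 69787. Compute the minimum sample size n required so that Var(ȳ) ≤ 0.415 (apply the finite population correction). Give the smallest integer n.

486

Without fpc, n₀ = s²/D = 203/0.415 = 489.1566.
With fpc, (1 − n/N)·s²/n ≤ D requires n ≥ n₀/(1 + n₀/N) = 489.1566/(1 + 489.1566/69787) = 485.7518.
Rounding up, n = 486.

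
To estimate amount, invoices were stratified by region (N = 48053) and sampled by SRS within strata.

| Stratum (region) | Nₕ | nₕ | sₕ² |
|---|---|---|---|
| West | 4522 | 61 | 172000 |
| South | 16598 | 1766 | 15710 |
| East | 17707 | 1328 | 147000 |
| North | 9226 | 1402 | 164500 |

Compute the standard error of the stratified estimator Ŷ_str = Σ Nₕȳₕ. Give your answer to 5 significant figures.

315660

Var(Ŷ_str) = Σₕ Nₕ²(1 − fₕ)sₕ²/nₕ.
West: 4522²·(1 − 61/4522)·172000/61 = 5.6880236 × 10^10.
South: 16598²·(1 − 1766/16598)·15710/1766 = 2.1899841 × 10^9.
East: 17707²·(1 − 1328/17707)·147000/1328 = 3.2103444 × 10^10.
North: 9226²·(1 − 1402/9226)·164500/1402 = 8.469547 × 10^9.
Sum = 9.9643211 × 10^10.
SE = √(9.9643211 × 10^10) = 315660.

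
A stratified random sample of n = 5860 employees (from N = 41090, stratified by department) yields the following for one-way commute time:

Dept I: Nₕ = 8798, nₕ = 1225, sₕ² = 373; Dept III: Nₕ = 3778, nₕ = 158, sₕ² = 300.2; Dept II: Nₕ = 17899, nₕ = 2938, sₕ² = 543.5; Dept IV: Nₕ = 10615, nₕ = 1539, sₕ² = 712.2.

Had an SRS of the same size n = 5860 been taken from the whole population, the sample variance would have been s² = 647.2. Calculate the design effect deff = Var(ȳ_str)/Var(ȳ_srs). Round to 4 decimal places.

0.8781

Var(ȳ_str) = Σ Wₕ²(1−fₕ)sₕ²/nₕ with Wₕ = Nₕ/41090:
  Dept I: (8798/41090)²·(1−1225/8798)·373/1225 = 0.012015791
  Dept III: (3778/41090)²·(1−158/3778)·300.2/158 = 0.015390469
  Dept II: (17899/41090)²·(1−2938/17899)·543.5/2938 = 0.029340321
  Dept IV: (10615/41090)²·(1−1539/10615)·712.2/1539 = 0.026406178
  → Var(ȳ_str) = 0.083152759.
Var(ȳ_srs) = (1 − 5860/41090)·647.2/5860 = 0.094692895.
deff = 0.083152759 / 0.094692895 = 0.8781.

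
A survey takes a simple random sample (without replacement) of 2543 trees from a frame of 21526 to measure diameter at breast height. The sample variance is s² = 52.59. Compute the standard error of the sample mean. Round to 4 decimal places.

0.1350

Under SRS without replacement, Var(ȳ) = (1 − f)·s²/n with f = n/N = 2543/21526 = 0.11813621.
Var(ȳ) = (1 − 0.11813621)·52.59/2543 = 0.88186379·0.020680299 = 0.018237207.
SE(ȳ) = √(0.018237207) = 0.1350.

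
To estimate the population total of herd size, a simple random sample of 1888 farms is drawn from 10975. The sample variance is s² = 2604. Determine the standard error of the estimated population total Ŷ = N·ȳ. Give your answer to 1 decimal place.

Var(Ŷ) = N²·Var(ȳ) = N²·(1 − n/N)·s²/n.
f = 1888/10975 = 0.17202733; Var(ȳ) = 0.82797267·2604/1888 = 1.1419708.
Var(Ŷ) = 10975² · 1.1419708 = 1.375511 × 10^8.
SE(Ŷ) = √(1.375511 × 10^8) = 11728.2.

11728.2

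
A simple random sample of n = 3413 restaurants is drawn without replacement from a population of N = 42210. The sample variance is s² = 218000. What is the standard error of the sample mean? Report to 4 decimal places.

Under SRS without replacement, Var(ȳ) = (1 − f)·s²/n with f = n/N = 3413/42210 = 0.08085762.
Var(ȳ) = (1 − 0.08085762)·218000/3413 = 0.91914238·63.873425 = 58.708772.
SE(ȳ) = √(58.708772) = 7.6622.

7.6622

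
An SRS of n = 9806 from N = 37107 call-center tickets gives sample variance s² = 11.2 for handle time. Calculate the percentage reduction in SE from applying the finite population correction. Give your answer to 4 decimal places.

f = n/N = 9806/37107 = 0.26426281.
SE_no-fpc = √(s²/n) = 0.033795826; SE_fpc = √((1−f)s²/n) = 0.028988412.
Ratio = √(1−f) = 0.85775124. Reduction = 100·(1 − 0.85775124) = 14.2249%.

14.2249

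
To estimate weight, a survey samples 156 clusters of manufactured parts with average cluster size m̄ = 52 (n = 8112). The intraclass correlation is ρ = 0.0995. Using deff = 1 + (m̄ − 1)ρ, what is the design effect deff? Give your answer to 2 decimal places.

6.07

deff = 1 + (52 − 1)·0.0995 = 1 + 5.0745 = 6.0745.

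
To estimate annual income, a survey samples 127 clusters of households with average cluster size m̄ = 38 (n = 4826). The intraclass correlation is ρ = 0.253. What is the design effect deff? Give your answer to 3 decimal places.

deff = 1 + (38 − 1)·0.253 = 1 + 9.361 = 10.361.

10.361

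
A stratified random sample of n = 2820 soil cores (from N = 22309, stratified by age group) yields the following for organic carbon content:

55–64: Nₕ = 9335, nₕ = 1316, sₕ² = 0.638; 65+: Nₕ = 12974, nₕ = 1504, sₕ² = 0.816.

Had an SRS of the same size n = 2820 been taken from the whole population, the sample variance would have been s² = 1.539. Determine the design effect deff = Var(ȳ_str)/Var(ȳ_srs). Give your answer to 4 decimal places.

Var(ȳ_str) = Σ Wₕ²(1−fₕ)sₕ²/nₕ with Wₕ = Nₕ/22309:
  55–64: (9335/22309)²·(1−1316/9335)·0.638/1316 = 7.2918734 × 10^-5
  65+: (12974/22309)²·(1−1504/12974)·0.816/1504 = 1.6222561 × 10^-4
  → Var(ȳ_str) = 2.3514434 × 10^-4.
Var(ȳ_srs) = (1 − 2820/22309)·1.539/2820 = 4.7675907 × 10^-4.
deff = (2.3514434 × 10^-4) / (4.7675907 × 10^-4) = 0.4932.

0.4932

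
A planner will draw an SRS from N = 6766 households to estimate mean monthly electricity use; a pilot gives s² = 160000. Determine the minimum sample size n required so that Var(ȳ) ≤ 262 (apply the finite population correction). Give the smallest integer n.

Without fpc, n₀ = s²/D = 160000/262 = 610.6870.
With fpc, (1 − n/N)·s²/n ≤ D requires n ≥ n₀/(1 + n₀/N) = 610.6870/(1 + 610.6870/6766) = 560.1306.
Rounding up, n = 561.

561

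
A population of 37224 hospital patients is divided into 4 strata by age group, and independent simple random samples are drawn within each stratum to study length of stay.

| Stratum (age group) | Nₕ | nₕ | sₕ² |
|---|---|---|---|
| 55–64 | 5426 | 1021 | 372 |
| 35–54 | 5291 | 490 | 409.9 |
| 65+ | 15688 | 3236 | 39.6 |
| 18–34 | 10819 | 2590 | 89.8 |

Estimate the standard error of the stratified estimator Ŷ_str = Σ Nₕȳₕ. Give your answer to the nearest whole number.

5953

Var(Ŷ_str) = Σₕ Nₕ²(1 − fₕ)sₕ²/nₕ.
55–64: 5426²·(1 − 1021/5426)·372/1021 = 8.7084909 × 10^6.
35–54: 5291²·(1 − 490/5291)·409.9/490 = 2.1249627 × 10^7.
65+: 15688²·(1 − 3236/15688)·39.6/3236 = 2.3905254 × 10^6.
18–34: 10819²·(1 − 2590/10819)·89.8/2590 = 3.0868161 × 10^6.
Sum = 3.5435459 × 10^7.
SE = √(3.5435459 × 10^7) = 5953.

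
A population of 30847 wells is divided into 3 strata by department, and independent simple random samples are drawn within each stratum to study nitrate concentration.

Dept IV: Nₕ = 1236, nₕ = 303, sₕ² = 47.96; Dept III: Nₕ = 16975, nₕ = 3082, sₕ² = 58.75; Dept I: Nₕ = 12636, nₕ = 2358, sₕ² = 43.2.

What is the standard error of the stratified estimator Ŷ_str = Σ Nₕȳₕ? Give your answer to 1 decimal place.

Var(Ŷ_str) = Σₕ Nₕ²(1 − fₕ)sₕ²/nₕ.
Dept IV: 1236²·(1 − 303/1236)·47.96/303 = 182531.01.
Dept III: 16975²·(1 − 3082/16975)·58.75/3082 = 4.4955316 × 10^6.
Dept I: 12636²·(1 − 2358/12636)·43.2/2358 = 2.3793492 × 10^6.
Sum = 7.0574118 × 10^6.
SE = √(7.0574118 × 10^6) = 2656.6.

2656.6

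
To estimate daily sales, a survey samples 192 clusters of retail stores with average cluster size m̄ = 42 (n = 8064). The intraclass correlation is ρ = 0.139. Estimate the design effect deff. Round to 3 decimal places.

deff = 1 + (42 − 1)·0.139 = 1 + 5.699 = 6.699.

6.699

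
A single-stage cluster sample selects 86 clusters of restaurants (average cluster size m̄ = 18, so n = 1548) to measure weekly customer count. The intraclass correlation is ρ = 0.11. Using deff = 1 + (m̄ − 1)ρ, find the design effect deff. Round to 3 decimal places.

deff = 1 + (18 − 1)·0.11 = 1 + 1.87 = 2.87.

2.870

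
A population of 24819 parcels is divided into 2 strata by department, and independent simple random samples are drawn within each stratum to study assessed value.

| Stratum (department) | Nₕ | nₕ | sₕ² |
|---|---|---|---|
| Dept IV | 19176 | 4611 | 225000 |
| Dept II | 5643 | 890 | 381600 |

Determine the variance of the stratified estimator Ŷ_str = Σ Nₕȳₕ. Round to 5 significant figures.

2.5129 × 10^10

Var(Ŷ_str) = Σₕ Nₕ²(1 − fₕ)sₕ²/nₕ.
Dept IV: 19176²·(1 − 4611/19176)·225000/4611 = 1.3628746 × 10^10.
Dept II: 5643²·(1 − 890/5643)·381600/890 = 1.1499957 × 10^10.
Sum = 2.5128703 × 10^10.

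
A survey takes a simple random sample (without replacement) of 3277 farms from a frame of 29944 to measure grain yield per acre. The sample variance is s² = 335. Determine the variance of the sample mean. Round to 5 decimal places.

0.09104

Under SRS without replacement, Var(ȳ) = (1 − f)·s²/n with f = n/N = 3277/29944 = 0.10943762.
Var(ȳ) = (1 − 0.10943762)·335/3277 = 0.89056238·0.10222765 = 0.091040097.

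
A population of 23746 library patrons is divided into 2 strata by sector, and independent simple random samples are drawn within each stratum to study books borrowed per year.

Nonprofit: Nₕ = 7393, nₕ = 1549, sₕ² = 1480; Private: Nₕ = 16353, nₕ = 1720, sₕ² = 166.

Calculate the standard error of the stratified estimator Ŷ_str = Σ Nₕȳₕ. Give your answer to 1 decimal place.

Var(Ŷ_str) = Σₕ Nₕ²(1 − fₕ)sₕ²/nₕ.
Nonprofit: 7393²·(1 − 1549/7393)·1480/1549 = 4.1280145 × 10^7.
Private: 16353²·(1 − 1720/16353)·166/1720 = 2.30946 × 10^7.
Sum = 6.4374745 × 10^7.
SE = √(6.4374745 × 10^7) = 8023.4.

8023.4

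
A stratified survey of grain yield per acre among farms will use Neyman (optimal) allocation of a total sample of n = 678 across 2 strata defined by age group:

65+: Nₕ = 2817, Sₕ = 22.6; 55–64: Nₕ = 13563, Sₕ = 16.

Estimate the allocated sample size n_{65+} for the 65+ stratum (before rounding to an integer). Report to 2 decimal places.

153.79

Neyman allocation: nₕ = n·NₕSₕ / Σⱼ NⱼSⱼ.
Σ NⱼSⱼ = 2817·22.6 + 13563·16 = 280672.2.
n_{65+} = 678·2817·22.6 / 280672.2 = 153.79.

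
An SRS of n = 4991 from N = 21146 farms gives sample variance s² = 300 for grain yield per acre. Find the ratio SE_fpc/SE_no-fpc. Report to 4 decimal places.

f = n/N = 4991/21146 = 0.23602573.
SE_no-fpc = √(s²/n) = 0.24516973; SE_fpc = √((1−f)s²/n) = 0.21429212.
Ratio = √(1−f) = 0.87405622.

0.8741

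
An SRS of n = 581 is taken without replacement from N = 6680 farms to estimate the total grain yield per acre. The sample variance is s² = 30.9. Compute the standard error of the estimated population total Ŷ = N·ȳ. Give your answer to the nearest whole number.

1472

Var(Ŷ) = N²·Var(ȳ) = N²·(1 − n/N)·s²/n.
f = 581/6680 = 0.08697605; Var(ȳ) = 0.91302395·30.9/581 = 0.048558417.
Var(Ŷ) = 6680² · 0.048558417 = 2.1667931 × 10^6.
SE(Ŷ) = √(2.1667931 × 10^6) = 1472.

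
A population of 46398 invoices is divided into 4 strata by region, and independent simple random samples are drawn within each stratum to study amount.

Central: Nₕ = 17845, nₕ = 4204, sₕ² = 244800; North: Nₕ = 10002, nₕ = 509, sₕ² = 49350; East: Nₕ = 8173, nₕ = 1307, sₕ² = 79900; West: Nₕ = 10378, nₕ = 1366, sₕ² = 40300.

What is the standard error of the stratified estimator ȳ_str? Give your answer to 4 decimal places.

3.7062

Var(ȳ_str) = Σₕ Wₕ²(1 − fₕ)sₕ²/nₕ with Wₕ = Nₕ/N, N = 46398.
Central: Wₕ = 0.38460710; term = 0.38460710²·(1 − 0.23558420)·244800/4204 = 6.5843506.
North: Wₕ = 0.21556964; term = 0.21556964²·(1 − 0.05088982)·49350/509 = 4.2762313.
East: Wₕ = 0.17614983; term = 0.17614983²·(1 − 0.15991680)·79900/1307 = 1.5935217.
West: Wₕ = 0.22367343; term = 0.22367343²·(1 − 0.13162459)·40300/1366 = 1.2817127.
Sum = 13.735816.
SE = √(13.735816) = 3.7062.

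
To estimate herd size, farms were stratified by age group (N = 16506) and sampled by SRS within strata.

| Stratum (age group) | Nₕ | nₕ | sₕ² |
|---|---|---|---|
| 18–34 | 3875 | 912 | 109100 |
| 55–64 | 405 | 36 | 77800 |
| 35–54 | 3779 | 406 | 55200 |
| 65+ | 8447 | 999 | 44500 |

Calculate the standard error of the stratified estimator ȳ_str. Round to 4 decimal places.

Var(ȳ_str) = Σₕ Wₕ²(1 − fₕ)sₕ²/nₕ with Wₕ = Nₕ/N, N = 16506.
18–34: Wₕ = 0.23476312; term = 0.23476312²·(1 − 0.23535484)·109100/912 = 5.0413818.
55–64: Wₕ = 0.02453653; term = 0.02453653²·(1 − 0.08888889)·77800/36 = 1.185427.
35–54: Wₕ = 0.22894705; term = 0.22894705²·(1 − 0.10743583)·55200/406 = 6.360959.
65+: Wₕ = 0.51175330; term = 0.51175330²·(1 − 0.11826684)·44500/999 = 10.286154.
Sum = 22.873922.
SE = √(22.873922) = 4.7827.

4.7827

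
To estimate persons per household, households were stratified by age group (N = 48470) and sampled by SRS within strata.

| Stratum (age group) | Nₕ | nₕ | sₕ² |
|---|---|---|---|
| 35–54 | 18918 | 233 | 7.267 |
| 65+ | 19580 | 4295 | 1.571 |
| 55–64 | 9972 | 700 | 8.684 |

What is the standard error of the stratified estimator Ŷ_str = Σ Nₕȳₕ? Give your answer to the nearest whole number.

3504

Var(Ŷ_str) = Σₕ Nₕ²(1 − fₕ)sₕ²/nₕ.
35–54: 18918²·(1 − 233/18918)·7.267/233 = 1.102472 × 10^7.
65+: 19580²·(1 − 4295/19580)·1.571/4295 = 109469.
55–64: 9972²·(1 − 700/9972)·8.684/700 = 1.1470371 × 10^6.
Sum = 1.2281226 × 10^7.
SE = √(1.2281226 × 10^7) = 3504.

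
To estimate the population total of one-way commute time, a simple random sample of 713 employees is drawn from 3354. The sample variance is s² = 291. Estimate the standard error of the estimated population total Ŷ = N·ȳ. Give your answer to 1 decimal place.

1901.4

Var(Ŷ) = N²·Var(ȳ) = N²·(1 − n/N)·s²/n.
f = 713/3354 = 0.21258199; Var(ȳ) = 0.78741801·291/713 = 0.32137257.
Var(Ŷ) = 3354² · 0.32137257 = 3.6152216 × 10^6.
SE(Ŷ) = √(3.6152216 × 10^6) = 1901.4.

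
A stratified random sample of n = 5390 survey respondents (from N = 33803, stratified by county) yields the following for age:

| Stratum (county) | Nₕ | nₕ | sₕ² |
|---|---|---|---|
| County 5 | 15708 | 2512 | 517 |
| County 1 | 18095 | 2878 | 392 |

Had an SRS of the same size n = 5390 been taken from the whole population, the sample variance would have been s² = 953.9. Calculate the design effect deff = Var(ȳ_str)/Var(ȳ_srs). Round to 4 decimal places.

Var(ȳ_str) = Σ Wₕ²(1−fₕ)sₕ²/nₕ with Wₕ = Nₕ/33803:
  County 5: (15708/33803)²·(1−2512/15708)·517/2512 = 0.037335641
  County 1: (18095/33803)²·(1−2878/18095)·392/2878 = 0.032822557
  → Var(ȳ_str) = 0.070158198.
Var(ȳ_srs) = (1 − 5390/33803)·953.9/5390 = 0.14875649.
deff = 0.070158198 / 0.14875649 = 0.4716.

0.4716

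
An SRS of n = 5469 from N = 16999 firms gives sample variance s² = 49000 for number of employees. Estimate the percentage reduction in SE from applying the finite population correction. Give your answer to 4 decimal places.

17.6425

f = n/N = 5469/16999 = 0.32172481.
SE_no-fpc = √(s²/n) = 2.9932575; SE_fpc = √((1−f)s²/n) = 2.465171.
Ratio = √(1−f) = 0.82357464. Reduction = 100·(1 − 0.82357464) = 17.6425%.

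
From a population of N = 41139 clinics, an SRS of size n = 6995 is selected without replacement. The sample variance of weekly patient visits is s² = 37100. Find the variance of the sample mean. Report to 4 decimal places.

Under SRS without replacement, Var(ȳ) = (1 − f)·s²/n with f = n/N = 6995/41139 = 0.17003330.
Var(ȳ) = (1 − 0.17003330)·37100/6995 = 0.82996670·5.3037884 = 4.4019678.

4.4020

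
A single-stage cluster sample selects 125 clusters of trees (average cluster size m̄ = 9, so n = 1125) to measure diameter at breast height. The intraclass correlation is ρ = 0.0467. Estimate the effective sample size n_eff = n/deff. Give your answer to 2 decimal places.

deff = 1 + (9 − 1)·0.0467 = 1 + 0.3736 = 1.3736.
n_eff = 1125 / 1.3736 = 819.02.

819.02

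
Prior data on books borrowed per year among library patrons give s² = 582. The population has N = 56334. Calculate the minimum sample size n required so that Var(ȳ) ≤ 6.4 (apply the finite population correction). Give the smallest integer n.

91

Without fpc, n₀ = s²/D = 582/6.4 = 90.9375.
With fpc, (1 − n/N)·s²/n ≤ D requires n ≥ n₀/(1 + n₀/N) = 90.9375/(1 + 90.9375/56334) = 90.7909.
Rounding up, n = 91.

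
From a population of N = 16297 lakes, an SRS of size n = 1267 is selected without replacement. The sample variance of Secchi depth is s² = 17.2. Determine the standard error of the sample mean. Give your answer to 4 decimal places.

0.1119

Under SRS without replacement, Var(ȳ) = (1 − f)·s²/n with f = n/N = 1267/16297 = 0.07774437.
Var(ȳ) = (1 − 0.07774437)·17.2/1267 = 0.92225563·0.013575375 = 0.012519966.
SE(ȳ) = √(0.012519966) = 0.1119.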